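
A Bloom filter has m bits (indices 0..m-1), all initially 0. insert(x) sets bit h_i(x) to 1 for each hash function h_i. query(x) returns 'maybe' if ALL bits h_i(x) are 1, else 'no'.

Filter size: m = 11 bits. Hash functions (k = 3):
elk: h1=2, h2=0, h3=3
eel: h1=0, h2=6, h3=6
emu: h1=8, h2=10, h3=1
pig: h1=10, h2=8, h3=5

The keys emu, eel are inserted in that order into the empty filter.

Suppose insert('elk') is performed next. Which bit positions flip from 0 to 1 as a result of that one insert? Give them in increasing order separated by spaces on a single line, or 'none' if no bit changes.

Start: bits=00000000000
After insert 'emu': sets bits 1 8 10 -> bits=01000000101
After insert 'eel': sets bits 0 6 -> bits=11000010101
insert 'elk' would touch bits 0 2 3; currently bit0=1, bit2=0, bit3=0
Bits that are 0 among those (would change 0->1): 2 3

Answer: 2 3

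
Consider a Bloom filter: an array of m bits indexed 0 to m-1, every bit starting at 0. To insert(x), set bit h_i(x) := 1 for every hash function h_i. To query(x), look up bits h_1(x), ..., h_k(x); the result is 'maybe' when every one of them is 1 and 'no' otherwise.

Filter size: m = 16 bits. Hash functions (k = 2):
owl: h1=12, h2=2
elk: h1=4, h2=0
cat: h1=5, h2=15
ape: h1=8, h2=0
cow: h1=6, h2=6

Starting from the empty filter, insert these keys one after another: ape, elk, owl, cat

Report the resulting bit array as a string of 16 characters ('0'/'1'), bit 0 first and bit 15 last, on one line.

Start: bits=0000000000000000
After insert 'ape': sets bits 0 8 -> bits=1000000010000000
After insert 'elk': sets bits 0 4 -> bits=1000100010000000
After insert 'owl': sets bits 2 12 -> bits=1010100010001000
After insert 'cat': sets bits 5 15 -> bits=1010110010001001

Answer: 1010110010001001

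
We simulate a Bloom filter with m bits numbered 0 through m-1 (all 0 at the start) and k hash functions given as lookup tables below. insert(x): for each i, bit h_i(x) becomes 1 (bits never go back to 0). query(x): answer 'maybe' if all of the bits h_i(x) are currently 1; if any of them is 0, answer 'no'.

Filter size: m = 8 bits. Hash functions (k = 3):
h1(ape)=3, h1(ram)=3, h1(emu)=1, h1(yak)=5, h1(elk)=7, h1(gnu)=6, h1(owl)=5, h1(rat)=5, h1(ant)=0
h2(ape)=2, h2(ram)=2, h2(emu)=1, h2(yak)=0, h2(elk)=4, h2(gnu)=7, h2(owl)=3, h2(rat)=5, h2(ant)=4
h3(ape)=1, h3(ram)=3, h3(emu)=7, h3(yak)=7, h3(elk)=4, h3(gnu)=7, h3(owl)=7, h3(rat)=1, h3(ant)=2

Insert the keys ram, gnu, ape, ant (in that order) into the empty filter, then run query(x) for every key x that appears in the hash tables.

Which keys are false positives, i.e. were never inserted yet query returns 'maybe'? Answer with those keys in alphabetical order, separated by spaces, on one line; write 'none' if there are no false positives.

Answer: elk emu

Derivation:
Start: bits=00000000
After insert 'ram': sets bits 2 3 -> bits=00110000
After insert 'gnu': sets bits 6 7 -> bits=00110011
After insert 'ape': sets bits 1 2 3 -> bits=01110011
After insert 'ant': sets bits 0 2 4 -> bits=11111011
Not inserted: elk emu owl rat yak — query each against bits=11111011:
query elk: checks bit4=1, bit7=1 (all 1) -> maybe => FALSE POSITIVE
query emu: checks bit1=1, bit7=1 (all 1) -> maybe => FALSE POSITIVE
query owl: checks bit3=1, bit5=0, bit7=1 (has a 0) -> no => not a false positive
query rat: checks bit1=1, bit5=0 (has a 0) -> no => not a false positive
query yak: checks bit0=1, bit5=0, bit7=1 (has a 0) -> no => not a false positive
False positives (alphabetical): elk emu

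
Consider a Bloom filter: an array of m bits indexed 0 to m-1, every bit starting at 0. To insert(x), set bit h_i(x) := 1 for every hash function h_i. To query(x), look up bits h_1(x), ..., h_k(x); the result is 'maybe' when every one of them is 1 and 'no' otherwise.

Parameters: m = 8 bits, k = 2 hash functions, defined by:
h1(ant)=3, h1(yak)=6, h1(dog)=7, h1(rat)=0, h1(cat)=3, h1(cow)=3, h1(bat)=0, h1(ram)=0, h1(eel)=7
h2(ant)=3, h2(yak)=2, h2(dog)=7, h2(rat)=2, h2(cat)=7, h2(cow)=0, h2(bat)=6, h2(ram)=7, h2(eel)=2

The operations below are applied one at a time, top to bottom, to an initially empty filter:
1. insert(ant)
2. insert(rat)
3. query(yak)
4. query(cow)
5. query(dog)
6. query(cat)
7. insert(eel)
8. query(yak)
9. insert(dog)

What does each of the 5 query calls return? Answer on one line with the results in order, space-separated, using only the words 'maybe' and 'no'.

Answer: no maybe no no no

Derivation:
Start: bits=00000000
Op 1: insert ant -> sets bits 3 -> bits=00010000
Op 2: insert rat -> sets bits 0 2 -> bits=10110000
Op 3: query yak -> checks bit2=1, bit6=0 (has a 0) -> no
Op 4: query cow -> checks bit0=1, bit3=1 (all 1) -> maybe
Op 5: query dog -> checks bit7=0 (has a 0) -> no
Op 6: query cat -> checks bit3=1, bit7=0 (has a 0) -> no
Op 7: insert eel -> sets bits 2 7 -> bits=10110001
Op 8: query yak -> checks bit2=1, bit6=0 (has a 0) -> no
Op 9: insert dog -> sets bits 7 -> bits=10110001
Query results in order: no maybe no no no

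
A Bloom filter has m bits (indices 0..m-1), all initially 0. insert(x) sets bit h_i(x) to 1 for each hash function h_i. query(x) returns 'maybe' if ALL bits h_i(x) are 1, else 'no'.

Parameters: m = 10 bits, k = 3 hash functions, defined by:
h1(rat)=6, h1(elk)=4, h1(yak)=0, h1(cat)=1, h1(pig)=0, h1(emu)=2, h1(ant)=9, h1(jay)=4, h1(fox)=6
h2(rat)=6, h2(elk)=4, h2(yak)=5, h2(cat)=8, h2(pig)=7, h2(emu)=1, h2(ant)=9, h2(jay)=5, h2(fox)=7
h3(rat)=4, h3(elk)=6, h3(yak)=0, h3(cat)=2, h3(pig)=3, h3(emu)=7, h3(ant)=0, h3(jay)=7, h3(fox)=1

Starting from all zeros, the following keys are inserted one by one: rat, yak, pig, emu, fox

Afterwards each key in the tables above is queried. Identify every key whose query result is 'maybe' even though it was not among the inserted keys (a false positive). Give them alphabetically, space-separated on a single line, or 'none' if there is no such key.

Start: bits=0000000000
After insert 'rat': sets bits 4 6 -> bits=0000101000
After insert 'yak': sets bits 0 5 -> bits=1000111000
After insert 'pig': sets bits 0 3 7 -> bits=1001111100
After insert 'emu': sets bits 1 2 7 -> bits=1111111100
After insert 'fox': sets bits 1 6 7 -> bits=1111111100
Not inserted: ant cat elk jay — query each against bits=1111111100:
query ant: checks bit0=1, bit9=0 (has a 0) -> no => not a false positive
query cat: checks bit1=1, bit2=1, bit8=0 (has a 0) -> no => not a false positive
query elk: checks bit4=1, bit6=1 (all 1) -> maybe => FALSE POSITIVE
query jay: checks bit4=1, bit5=1, bit7=1 (all 1) -> maybe => FALSE POSITIVE
False positives (alphabetical): elk jay

Answer: elk jay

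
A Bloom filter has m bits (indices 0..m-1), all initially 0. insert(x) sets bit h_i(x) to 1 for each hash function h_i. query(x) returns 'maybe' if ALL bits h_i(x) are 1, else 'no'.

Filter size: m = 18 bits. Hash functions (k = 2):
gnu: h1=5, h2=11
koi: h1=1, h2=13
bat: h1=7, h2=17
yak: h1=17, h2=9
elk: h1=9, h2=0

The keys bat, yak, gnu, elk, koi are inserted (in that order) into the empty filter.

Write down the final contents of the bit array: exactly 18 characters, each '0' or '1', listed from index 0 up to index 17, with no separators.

Start: bits=000000000000000000
After insert 'bat': sets bits 7 17 -> bits=000000010000000001
After insert 'yak': sets bits 9 17 -> bits=000000010100000001
After insert 'gnu': sets bits 5 11 -> bits=000001010101000001
After insert 'elk': sets bits 0 9 -> bits=100001010101000001
After insert 'koi': sets bits 1 13 -> bits=110001010101010001

Answer: 110001010101010001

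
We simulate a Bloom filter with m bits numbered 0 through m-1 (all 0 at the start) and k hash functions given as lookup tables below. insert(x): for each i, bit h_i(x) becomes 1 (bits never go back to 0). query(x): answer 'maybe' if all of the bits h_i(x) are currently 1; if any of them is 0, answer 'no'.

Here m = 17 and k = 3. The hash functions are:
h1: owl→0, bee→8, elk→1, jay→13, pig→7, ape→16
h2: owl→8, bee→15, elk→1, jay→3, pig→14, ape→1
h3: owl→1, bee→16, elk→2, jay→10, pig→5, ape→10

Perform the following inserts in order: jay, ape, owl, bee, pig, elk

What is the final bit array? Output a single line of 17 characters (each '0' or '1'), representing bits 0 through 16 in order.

Start: bits=00000000000000000
After insert 'jay': sets bits 3 10 13 -> bits=00010000001001000
After insert 'ape': sets bits 1 10 16 -> bits=01010000001001001
After insert 'owl': sets bits 0 1 8 -> bits=11010000101001001
After insert 'bee': sets bits 8 15 16 -> bits=11010000101001011
After insert 'pig': sets bits 5 7 14 -> bits=11010101101001111
After insert 'elk': sets bits 1 2 -> bits=11110101101001111

Answer: 11110101101001111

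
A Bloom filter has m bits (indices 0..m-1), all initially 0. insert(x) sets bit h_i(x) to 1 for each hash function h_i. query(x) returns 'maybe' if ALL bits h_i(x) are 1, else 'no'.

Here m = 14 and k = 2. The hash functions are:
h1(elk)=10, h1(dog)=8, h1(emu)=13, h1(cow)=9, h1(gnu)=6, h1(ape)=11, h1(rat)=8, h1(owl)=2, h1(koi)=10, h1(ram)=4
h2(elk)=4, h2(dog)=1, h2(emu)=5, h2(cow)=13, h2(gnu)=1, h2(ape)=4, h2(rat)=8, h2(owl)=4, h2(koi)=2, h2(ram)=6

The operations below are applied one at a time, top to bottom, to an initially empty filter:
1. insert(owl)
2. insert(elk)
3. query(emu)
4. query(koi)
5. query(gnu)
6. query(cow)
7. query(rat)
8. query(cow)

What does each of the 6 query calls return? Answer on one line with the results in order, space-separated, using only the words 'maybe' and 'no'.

Start: bits=00000000000000
Op 1: insert owl -> sets bits 2 4 -> bits=00101000000000
Op 2: insert elk -> sets bits 4 10 -> bits=00101000001000
Op 3: query emu -> checks bit5=0, bit13=0 (has a 0) -> no
Op 4: query koi -> checks bit2=1, bit10=1 (all 1) -> maybe
Op 5: query gnu -> checks bit1=0, bit6=0 (has a 0) -> no
Op 6: query cow -> checks bit9=0, bit13=0 (has a 0) -> no
Op 7: query rat -> checks bit8=0 (has a 0) -> no
Op 8: query cow -> checks bit9=0, bit13=0 (has a 0) -> no
Query results in order: no maybe no no no no

Answer: no maybe no no no no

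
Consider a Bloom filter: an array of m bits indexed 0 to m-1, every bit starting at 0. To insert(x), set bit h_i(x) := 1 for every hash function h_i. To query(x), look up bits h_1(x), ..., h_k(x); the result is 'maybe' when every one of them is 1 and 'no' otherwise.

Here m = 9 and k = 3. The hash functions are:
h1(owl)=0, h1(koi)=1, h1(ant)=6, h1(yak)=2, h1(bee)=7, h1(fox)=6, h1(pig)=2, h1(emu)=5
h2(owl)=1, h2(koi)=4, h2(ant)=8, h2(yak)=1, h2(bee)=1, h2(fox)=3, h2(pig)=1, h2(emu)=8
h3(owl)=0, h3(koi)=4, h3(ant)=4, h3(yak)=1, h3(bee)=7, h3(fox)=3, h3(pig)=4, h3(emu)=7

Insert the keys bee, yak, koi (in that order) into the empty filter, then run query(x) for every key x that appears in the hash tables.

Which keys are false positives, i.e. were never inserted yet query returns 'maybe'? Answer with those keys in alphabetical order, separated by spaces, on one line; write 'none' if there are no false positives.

Answer: pig

Derivation:
Start: bits=000000000
After insert 'bee': sets bits 1 7 -> bits=010000010
After insert 'yak': sets bits 1 2 -> bits=011000010
After insert 'koi': sets bits 1 4 -> bits=011010010
Not inserted: ant emu fox owl pig — query each against bits=011010010:
query ant: checks bit4=1, bit6=0, bit8=0 (has a 0) -> no => not a false positive
query emu: checks bit5=0, bit7=1, bit8=0 (has a 0) -> no => not a false positive
query fox: checks bit3=0, bit6=0 (has a 0) -> no => not a false positive
query owl: checks bit0=0, bit1=1 (has a 0) -> no => not a false positive
query pig: checks bit1=1, bit2=1, bit4=1 (all 1) -> maybe => FALSE POSITIVE
False positives (alphabetical): pig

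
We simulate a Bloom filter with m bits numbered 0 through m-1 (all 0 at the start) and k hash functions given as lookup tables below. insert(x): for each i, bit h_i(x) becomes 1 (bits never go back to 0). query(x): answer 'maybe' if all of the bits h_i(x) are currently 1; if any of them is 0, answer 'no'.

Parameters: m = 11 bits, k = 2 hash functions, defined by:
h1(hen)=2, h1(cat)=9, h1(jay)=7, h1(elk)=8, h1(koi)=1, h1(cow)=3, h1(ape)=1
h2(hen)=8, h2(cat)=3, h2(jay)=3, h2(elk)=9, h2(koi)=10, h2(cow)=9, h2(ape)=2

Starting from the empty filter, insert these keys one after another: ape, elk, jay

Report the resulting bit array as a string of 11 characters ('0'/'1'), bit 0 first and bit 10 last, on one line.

Start: bits=00000000000
After insert 'ape': sets bits 1 2 -> bits=01100000000
After insert 'elk': sets bits 8 9 -> bits=01100000110
After insert 'jay': sets bits 3 7 -> bits=01110001110

Answer: 01110001110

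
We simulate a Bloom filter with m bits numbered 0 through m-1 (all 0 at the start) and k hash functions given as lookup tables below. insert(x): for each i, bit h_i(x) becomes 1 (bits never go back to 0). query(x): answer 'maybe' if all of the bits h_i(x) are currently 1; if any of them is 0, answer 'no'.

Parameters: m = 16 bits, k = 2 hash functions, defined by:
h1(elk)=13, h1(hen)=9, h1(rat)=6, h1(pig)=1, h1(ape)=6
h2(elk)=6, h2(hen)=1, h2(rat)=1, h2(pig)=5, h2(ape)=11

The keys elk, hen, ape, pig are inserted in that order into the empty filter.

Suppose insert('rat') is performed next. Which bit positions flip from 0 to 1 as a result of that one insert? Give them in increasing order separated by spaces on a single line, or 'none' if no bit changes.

Answer: none

Derivation:
Start: bits=0000000000000000
After insert 'elk': sets bits 6 13 -> bits=0000001000000100
After insert 'hen': sets bits 1 9 -> bits=0100001001000100
After insert 'ape': sets bits 6 11 -> bits=0100001001010100
After insert 'pig': sets bits 1 5 -> bits=0100011001010100
insert 'rat' would touch bits 1 6; currently bit1=1, bit6=1
Bits that are 0 among those (would change 0->1): none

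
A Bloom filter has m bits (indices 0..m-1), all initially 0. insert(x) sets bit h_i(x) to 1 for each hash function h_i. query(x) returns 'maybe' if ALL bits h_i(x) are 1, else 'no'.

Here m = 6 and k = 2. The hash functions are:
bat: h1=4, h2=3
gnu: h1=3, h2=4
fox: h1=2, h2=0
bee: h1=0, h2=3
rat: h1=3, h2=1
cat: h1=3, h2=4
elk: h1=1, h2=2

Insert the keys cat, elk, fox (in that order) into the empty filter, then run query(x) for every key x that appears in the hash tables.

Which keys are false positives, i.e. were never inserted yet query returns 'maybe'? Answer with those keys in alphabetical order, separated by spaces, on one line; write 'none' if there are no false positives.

Start: bits=000000
After insert 'cat': sets bits 3 4 -> bits=000110
After insert 'elk': sets bits 1 2 -> bits=011110
After insert 'fox': sets bits 0 2 -> bits=111110
Not inserted: bat bee gnu rat — query each against bits=111110:
query bat: checks bit3=1, bit4=1 (all 1) -> maybe => FALSE POSITIVE
query bee: checks bit0=1, bit3=1 (all 1) -> maybe => FALSE POSITIVE
query gnu: checks bit3=1, bit4=1 (all 1) -> maybe => FALSE POSITIVE
query rat: checks bit1=1, bit3=1 (all 1) -> maybe => FALSE POSITIVE
False positives (alphabetical): bat bee gnu rat

Answer: bat bee gnu rat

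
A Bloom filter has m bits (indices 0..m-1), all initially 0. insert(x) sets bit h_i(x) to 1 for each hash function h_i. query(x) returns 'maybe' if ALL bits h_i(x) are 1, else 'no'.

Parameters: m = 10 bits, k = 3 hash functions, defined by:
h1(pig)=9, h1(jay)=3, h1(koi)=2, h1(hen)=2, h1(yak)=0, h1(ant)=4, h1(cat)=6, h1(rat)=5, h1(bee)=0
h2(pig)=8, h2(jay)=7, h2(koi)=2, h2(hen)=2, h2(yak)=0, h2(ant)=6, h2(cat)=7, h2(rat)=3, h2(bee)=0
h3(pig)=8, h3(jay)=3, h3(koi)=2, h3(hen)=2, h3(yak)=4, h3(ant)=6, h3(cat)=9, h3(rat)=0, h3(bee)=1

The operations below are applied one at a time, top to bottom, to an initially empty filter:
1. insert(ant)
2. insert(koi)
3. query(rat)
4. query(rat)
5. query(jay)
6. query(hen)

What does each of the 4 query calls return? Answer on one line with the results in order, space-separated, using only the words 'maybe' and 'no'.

Answer: no no no maybe

Derivation:
Start: bits=0000000000
Op 1: insert ant -> sets bits 4 6 -> bits=0000101000
Op 2: insert koi -> sets bits 2 -> bits=0010101000
Op 3: query rat -> checks bit0=0, bit3=0, bit5=0 (has a 0) -> no
Op 4: query rat -> checks bit0=0, bit3=0, bit5=0 (has a 0) -> no
Op 5: query jay -> checks bit3=0, bit7=0 (has a 0) -> no
Op 6: query hen -> checks bit2=1 (all 1) -> maybe
Query results in order: no no no maybe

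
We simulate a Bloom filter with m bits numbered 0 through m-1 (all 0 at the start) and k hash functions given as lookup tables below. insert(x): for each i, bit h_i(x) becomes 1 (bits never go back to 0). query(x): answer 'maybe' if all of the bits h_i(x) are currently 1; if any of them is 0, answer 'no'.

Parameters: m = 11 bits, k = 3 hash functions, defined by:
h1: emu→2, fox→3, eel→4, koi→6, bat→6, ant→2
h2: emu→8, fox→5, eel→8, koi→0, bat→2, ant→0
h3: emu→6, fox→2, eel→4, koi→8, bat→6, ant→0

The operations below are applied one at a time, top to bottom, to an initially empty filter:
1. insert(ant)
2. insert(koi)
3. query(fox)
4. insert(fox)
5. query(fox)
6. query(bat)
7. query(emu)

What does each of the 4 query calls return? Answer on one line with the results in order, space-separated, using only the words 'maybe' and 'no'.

Answer: no maybe maybe maybe

Derivation:
Start: bits=00000000000
Op 1: insert ant -> sets bits 0 2 -> bits=10100000000
Op 2: insert koi -> sets bits 0 6 8 -> bits=10100010100
Op 3: query fox -> checks bit2=1, bit3=0, bit5=0 (has a 0) -> no
Op 4: insert fox -> sets bits 2 3 5 -> bits=10110110100
Op 5: query fox -> checks bit2=1, bit3=1, bit5=1 (all 1) -> maybe
Op 6: query bat -> checks bit2=1, bit6=1 (all 1) -> maybe
Op 7: query emu -> checks bit2=1, bit6=1, bit8=1 (all 1) -> maybe
Query results in order: no maybe maybe maybe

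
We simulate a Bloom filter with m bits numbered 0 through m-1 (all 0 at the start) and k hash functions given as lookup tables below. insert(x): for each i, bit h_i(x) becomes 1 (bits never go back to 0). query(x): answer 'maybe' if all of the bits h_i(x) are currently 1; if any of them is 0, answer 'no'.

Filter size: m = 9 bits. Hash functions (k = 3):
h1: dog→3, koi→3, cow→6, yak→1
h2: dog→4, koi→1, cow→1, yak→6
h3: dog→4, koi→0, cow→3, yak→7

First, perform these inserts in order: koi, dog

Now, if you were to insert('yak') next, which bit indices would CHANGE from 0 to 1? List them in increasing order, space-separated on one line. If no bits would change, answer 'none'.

Answer: 6 7

Derivation:
Start: bits=000000000
After insert 'koi': sets bits 0 1 3 -> bits=110100000
After insert 'dog': sets bits 3 4 -> bits=110110000
insert 'yak' would touch bits 1 6 7; currently bit1=1, bit6=0, bit7=0
Bits that are 0 among those (would change 0->1): 6 7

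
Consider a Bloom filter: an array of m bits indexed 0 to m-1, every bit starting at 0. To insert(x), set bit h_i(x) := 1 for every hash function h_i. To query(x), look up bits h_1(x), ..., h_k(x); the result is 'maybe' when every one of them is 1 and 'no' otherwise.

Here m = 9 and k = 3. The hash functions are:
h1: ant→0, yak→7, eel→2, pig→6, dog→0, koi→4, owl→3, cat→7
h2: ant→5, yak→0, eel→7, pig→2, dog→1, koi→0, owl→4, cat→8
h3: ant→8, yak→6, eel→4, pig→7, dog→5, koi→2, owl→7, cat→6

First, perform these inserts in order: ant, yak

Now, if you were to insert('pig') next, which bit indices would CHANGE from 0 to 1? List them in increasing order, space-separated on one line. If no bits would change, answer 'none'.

Start: bits=000000000
After insert 'ant': sets bits 0 5 8 -> bits=100001001
After insert 'yak': sets bits 0 6 7 -> bits=100001111
insert 'pig' would touch bits 2 6 7; currently bit2=0, bit6=1, bit7=1
Bits that are 0 among those (would change 0->1): 2

Answer: 2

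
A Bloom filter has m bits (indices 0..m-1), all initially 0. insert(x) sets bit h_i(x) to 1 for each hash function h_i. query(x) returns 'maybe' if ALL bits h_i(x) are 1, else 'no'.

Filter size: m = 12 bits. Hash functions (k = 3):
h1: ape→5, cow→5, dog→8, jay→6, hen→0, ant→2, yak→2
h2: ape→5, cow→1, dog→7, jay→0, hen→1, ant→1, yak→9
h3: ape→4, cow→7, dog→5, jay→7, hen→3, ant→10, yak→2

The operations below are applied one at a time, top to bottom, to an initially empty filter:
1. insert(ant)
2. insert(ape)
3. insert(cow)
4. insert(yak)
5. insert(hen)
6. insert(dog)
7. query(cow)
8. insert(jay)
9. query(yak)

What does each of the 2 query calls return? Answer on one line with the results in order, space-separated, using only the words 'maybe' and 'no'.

Start: bits=000000000000
Op 1: insert ant -> sets bits 1 2 10 -> bits=011000000010
Op 2: insert ape -> sets bits 4 5 -> bits=011011000010
Op 3: insert cow -> sets bits 1 5 7 -> bits=011011010010
Op 4: insert yak -> sets bits 2 9 -> bits=011011010110
Op 5: insert hen -> sets bits 0 1 3 -> bits=111111010110
Op 6: insert dog -> sets bits 5 7 8 -> bits=111111011110
Op 7: query cow -> checks bit1=1, bit5=1, bit7=1 (all 1) -> maybe
Op 8: insert jay -> sets bits 0 6 7 -> bits=111111111110
Op 9: query yak -> checks bit2=1, bit9=1 (all 1) -> maybe
Query results in order: maybe maybe

Answer: maybe maybe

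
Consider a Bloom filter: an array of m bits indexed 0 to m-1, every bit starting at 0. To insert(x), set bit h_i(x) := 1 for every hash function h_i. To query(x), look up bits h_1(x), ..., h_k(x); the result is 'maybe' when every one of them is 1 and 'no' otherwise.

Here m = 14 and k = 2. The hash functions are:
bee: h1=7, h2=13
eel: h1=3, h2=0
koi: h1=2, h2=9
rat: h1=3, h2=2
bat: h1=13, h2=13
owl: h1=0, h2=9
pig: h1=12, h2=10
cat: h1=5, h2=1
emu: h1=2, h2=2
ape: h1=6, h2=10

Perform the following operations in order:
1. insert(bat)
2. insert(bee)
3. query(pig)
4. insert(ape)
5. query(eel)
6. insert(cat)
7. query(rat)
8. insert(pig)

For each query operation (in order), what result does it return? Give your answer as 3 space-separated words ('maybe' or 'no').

Answer: no no no

Derivation:
Start: bits=00000000000000
Op 1: insert bat -> sets bits 13 -> bits=00000000000001
Op 2: insert bee -> sets bits 7 13 -> bits=00000001000001
Op 3: query pig -> checks bit10=0, bit12=0 (has a 0) -> no
Op 4: insert ape -> sets bits 6 10 -> bits=00000011001001
Op 5: query eel -> checks bit0=0, bit3=0 (has a 0) -> no
Op 6: insert cat -> sets bits 1 5 -> bits=01000111001001
Op 7: query rat -> checks bit2=0, bit3=0 (has a 0) -> no
Op 8: insert pig -> sets bits 10 12 -> bits=01000111001011
Query results in order: no no no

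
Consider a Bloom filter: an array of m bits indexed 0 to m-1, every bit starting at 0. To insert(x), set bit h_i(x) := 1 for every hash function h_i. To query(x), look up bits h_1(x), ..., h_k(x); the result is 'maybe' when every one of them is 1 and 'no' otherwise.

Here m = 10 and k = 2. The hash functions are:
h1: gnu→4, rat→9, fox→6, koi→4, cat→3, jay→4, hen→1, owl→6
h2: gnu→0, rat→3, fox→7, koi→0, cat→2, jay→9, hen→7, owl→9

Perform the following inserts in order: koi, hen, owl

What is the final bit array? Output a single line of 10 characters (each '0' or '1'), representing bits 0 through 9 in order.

Start: bits=0000000000
After insert 'koi': sets bits 0 4 -> bits=1000100000
After insert 'hen': sets bits 1 7 -> bits=1100100100
After insert 'owl': sets bits 6 9 -> bits=1100101101

Answer: 1100101101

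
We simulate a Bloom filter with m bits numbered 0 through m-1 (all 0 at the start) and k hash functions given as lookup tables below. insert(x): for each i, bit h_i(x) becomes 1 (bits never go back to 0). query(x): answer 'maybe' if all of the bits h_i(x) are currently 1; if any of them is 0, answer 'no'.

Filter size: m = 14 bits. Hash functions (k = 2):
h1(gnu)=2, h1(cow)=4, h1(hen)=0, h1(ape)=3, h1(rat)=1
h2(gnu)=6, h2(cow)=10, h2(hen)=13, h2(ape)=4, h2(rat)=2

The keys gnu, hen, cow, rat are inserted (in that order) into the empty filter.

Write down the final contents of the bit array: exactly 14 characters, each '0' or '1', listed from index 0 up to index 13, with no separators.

Start: bits=00000000000000
After insert 'gnu': sets bits 2 6 -> bits=00100010000000
After insert 'hen': sets bits 0 13 -> bits=10100010000001
After insert 'cow': sets bits 4 10 -> bits=10101010001001
After insert 'rat': sets bits 1 2 -> bits=11101010001001

Answer: 11101010001001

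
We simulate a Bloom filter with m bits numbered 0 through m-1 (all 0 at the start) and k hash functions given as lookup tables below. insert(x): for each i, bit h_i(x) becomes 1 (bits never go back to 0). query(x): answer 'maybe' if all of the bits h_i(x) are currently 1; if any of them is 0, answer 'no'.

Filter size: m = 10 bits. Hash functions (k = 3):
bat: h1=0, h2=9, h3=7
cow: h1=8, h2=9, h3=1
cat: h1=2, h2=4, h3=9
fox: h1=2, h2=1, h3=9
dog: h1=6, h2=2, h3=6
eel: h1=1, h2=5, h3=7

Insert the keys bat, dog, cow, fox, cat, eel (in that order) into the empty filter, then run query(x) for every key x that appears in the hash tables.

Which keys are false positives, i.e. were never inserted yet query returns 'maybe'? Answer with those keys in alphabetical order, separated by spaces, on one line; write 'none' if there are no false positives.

Answer: none

Derivation:
Start: bits=0000000000
After insert 'bat': sets bits 0 7 9 -> bits=1000000101
After insert 'dog': sets bits 2 6 -> bits=1010001101
After insert 'cow': sets bits 1 8 9 -> bits=1110001111
After insert 'fox': sets bits 1 2 9 -> bits=1110001111
After insert 'cat': sets bits 2 4 9 -> bits=1110101111
After insert 'eel': sets bits 1 5 7 -> bits=1110111111
Not inserted: (none) — query each against bits=1110111111:
False positives (alphabetical): none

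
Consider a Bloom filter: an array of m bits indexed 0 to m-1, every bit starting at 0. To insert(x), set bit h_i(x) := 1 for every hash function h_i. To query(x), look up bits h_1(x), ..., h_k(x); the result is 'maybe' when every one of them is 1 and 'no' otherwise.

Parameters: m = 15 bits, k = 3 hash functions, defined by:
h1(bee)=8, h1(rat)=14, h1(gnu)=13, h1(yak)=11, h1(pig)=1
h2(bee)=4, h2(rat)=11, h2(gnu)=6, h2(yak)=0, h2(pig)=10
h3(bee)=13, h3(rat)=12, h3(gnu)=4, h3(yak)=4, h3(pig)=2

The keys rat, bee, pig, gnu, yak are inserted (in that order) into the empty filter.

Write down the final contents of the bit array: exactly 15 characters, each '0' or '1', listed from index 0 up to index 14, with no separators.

Start: bits=000000000000000
After insert 'rat': sets bits 11 12 14 -> bits=000000000001101
After insert 'bee': sets bits 4 8 13 -> bits=000010001001111
After insert 'pig': sets bits 1 2 10 -> bits=011010001011111
After insert 'gnu': sets bits 4 6 13 -> bits=011010101011111
After insert 'yak': sets bits 0 4 11 -> bits=111010101011111

Answer: 111010101011111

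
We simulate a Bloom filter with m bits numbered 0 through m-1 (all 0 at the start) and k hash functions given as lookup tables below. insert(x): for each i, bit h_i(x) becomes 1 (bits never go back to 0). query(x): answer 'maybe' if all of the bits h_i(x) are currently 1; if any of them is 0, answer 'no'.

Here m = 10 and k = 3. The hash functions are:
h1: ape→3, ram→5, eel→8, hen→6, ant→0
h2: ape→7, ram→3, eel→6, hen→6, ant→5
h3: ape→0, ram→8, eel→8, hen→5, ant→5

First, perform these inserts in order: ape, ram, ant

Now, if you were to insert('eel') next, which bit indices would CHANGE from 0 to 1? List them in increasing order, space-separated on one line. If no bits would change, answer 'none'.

Answer: 6

Derivation:
Start: bits=0000000000
After insert 'ape': sets bits 0 3 7 -> bits=1001000100
After insert 'ram': sets bits 3 5 8 -> bits=1001010110
After insert 'ant': sets bits 0 5 -> bits=1001010110
insert 'eel' would touch bits 6 8; currently bit6=0, bit8=1
Bits that are 0 among those (would change 0->1): 6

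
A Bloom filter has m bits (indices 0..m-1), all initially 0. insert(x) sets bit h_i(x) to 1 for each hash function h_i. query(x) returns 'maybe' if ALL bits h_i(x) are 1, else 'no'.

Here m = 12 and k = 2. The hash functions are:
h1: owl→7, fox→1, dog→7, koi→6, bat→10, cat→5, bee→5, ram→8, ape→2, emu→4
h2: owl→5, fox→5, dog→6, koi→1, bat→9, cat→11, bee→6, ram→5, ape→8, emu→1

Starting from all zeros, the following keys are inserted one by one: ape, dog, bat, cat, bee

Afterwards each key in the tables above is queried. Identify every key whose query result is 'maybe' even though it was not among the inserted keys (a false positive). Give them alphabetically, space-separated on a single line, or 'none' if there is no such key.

Start: bits=000000000000
After insert 'ape': sets bits 2 8 -> bits=001000001000
After insert 'dog': sets bits 6 7 -> bits=001000111000
After insert 'bat': sets bits 9 10 -> bits=001000111110
After insert 'cat': sets bits 5 11 -> bits=001001111111
After insert 'bee': sets bits 5 6 -> bits=001001111111
Not inserted: emu fox koi owl ram — query each against bits=001001111111:
query emu: checks bit1=0, bit4=0 (has a 0) -> no => not a false positive
query fox: checks bit1=0, bit5=1 (has a 0) -> no => not a false positive
query koi: checks bit1=0, bit6=1 (has a 0) -> no => not a false positive
query owl: checks bit5=1, bit7=1 (all 1) -> maybe => FALSE POSITIVE
query ram: checks bit5=1, bit8=1 (all 1) -> maybe => FALSE POSITIVE
False positives (alphabetical): owl ram

Answer: owl ram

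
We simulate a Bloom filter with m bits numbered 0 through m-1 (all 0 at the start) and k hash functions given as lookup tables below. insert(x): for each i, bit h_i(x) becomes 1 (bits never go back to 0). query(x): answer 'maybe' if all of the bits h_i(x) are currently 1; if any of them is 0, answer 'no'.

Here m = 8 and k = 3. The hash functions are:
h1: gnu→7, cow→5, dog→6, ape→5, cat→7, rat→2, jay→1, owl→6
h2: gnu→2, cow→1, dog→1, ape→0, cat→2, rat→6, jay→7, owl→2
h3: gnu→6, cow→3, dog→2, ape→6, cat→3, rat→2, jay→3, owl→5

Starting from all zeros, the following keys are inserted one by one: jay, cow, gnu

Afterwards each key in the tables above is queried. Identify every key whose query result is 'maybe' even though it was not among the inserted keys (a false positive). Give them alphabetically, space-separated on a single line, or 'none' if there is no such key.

Answer: cat dog owl rat

Derivation:
Start: bits=00000000
After insert 'jay': sets bits 1 3 7 -> bits=01010001
After insert 'cow': sets bits 1 3 5 -> bits=01010101
After insert 'gnu': sets bits 2 6 7 -> bits=01110111
Not inserted: ape cat dog owl rat — query each against bits=01110111:
query ape: checks bit0=0, bit5=1, bit6=1 (has a 0) -> no => not a false positive
query cat: checks bit2=1, bit3=1, bit7=1 (all 1) -> maybe => FALSE POSITIVE
query dog: checks bit1=1, bit2=1, bit6=1 (all 1) -> maybe => FALSE POSITIVE
query owl: checks bit2=1, bit5=1, bit6=1 (all 1) -> maybe => FALSE POSITIVE
query rat: checks bit2=1, bit6=1 (all 1) -> maybe => FALSE POSITIVE
False positives (alphabetical): cat dog owl rat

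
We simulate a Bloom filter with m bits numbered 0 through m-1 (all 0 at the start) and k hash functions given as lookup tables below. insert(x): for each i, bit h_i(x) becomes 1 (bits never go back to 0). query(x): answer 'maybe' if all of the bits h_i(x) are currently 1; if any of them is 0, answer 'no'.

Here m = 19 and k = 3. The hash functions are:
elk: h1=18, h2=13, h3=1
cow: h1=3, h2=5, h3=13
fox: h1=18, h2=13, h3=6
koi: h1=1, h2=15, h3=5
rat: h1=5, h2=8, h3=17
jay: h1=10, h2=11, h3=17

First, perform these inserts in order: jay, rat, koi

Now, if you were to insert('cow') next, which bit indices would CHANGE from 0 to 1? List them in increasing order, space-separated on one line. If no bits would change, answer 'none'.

Start: bits=0000000000000000000
After insert 'jay': sets bits 10 11 17 -> bits=0000000000110000010
After insert 'rat': sets bits 5 8 17 -> bits=0000010010110000010
After insert 'koi': sets bits 1 5 15 -> bits=0100010010110001010
insert 'cow' would touch bits 3 5 13; currently bit3=0, bit5=1, bit13=0
Bits that are 0 among those (would change 0->1): 3 13

Answer: 3 13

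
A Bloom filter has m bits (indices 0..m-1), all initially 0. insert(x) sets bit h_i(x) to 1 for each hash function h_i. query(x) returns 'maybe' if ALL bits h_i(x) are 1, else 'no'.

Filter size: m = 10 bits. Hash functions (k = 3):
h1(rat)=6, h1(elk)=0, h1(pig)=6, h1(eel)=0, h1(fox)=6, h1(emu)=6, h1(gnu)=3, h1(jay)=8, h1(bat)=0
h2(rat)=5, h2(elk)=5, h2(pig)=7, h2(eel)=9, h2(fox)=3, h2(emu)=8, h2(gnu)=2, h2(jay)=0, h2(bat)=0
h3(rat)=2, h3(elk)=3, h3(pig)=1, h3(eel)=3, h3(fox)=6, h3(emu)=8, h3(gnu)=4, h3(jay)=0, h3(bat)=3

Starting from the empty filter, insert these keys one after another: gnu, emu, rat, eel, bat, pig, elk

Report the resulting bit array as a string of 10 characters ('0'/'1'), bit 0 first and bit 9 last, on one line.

Answer: 1111111111

Derivation:
Start: bits=0000000000
After insert 'gnu': sets bits 2 3 4 -> bits=0011100000
After insert 'emu': sets bits 6 8 -> bits=0011101010
After insert 'rat': sets bits 2 5 6 -> bits=0011111010
After insert 'eel': sets bits 0 3 9 -> bits=1011111011
After insert 'bat': sets bits 0 3 -> bits=1011111011
After insert 'pig': sets bits 1 6 7 -> bits=1111111111
After insert 'elk': sets bits 0 3 5 -> bits=1111111111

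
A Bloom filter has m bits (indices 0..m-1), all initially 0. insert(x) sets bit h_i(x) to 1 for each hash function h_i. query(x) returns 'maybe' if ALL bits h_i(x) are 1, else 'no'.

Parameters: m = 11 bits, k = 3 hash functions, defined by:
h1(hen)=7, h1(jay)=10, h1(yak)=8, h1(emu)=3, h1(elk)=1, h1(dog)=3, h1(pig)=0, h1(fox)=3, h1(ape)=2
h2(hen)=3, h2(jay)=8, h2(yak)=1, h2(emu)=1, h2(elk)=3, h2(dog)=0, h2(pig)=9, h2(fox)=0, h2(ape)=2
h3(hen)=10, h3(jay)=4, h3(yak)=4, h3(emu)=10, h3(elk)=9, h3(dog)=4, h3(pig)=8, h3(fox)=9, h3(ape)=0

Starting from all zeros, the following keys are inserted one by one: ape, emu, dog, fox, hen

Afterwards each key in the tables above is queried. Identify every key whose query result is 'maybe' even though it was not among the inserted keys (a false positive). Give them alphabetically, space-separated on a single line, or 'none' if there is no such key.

Answer: elk

Derivation:
Start: bits=00000000000
After insert 'ape': sets bits 0 2 -> bits=10100000000
After insert 'emu': sets bits 1 3 10 -> bits=11110000001
After insert 'dog': sets bits 0 3 4 -> bits=11111000001
After insert 'fox': sets bits 0 3 9 -> bits=11111000011
After insert 'hen': sets bits 3 7 10 -> bits=11111001011
Not inserted: elk jay pig yak — query each against bits=11111001011:
query elk: checks bit1=1, bit3=1, bit9=1 (all 1) -> maybe => FALSE POSITIVE
query jay: checks bit4=1, bit8=0, bit10=1 (has a 0) -> no => not a false positive
query pig: checks bit0=1, bit8=0, bit9=1 (has a 0) -> no => not a false positive
query yak: checks bit1=1, bit4=1, bit8=0 (has a 0) -> no => not a false positive
False positives (alphabetical): elk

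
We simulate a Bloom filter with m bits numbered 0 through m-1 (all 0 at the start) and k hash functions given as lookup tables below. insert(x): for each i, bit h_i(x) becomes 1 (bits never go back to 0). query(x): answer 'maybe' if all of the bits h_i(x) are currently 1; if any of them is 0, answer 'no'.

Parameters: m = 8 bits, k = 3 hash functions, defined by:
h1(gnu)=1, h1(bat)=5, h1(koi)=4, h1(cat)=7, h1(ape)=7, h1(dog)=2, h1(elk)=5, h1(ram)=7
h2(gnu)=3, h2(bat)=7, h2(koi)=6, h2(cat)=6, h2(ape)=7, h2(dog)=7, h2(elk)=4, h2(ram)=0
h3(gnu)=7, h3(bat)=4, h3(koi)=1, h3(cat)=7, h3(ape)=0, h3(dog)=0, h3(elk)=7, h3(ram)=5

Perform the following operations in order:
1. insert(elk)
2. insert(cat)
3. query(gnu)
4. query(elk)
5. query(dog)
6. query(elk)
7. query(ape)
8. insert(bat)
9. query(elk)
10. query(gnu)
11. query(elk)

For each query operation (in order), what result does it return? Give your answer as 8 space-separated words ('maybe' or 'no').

Answer: no maybe no maybe no maybe no maybe

Derivation:
Start: bits=00000000
Op 1: insert elk -> sets bits 4 5 7 -> bits=00001101
Op 2: insert cat -> sets bits 6 7 -> bits=00001111
Op 3: query gnu -> checks bit1=0, bit3=0, bit7=1 (has a 0) -> no
Op 4: query elk -> checks bit4=1, bit5=1, bit7=1 (all 1) -> maybe
Op 5: query dog -> checks bit0=0, bit2=0, bit7=1 (has a 0) -> no
Op 6: query elk -> checks bit4=1, bit5=1, bit7=1 (all 1) -> maybe
Op 7: query ape -> checks bit0=0, bit7=1 (has a 0) -> no
Op 8: insert bat -> sets bits 4 5 7 -> bits=00001111
Op 9: query elk -> checks bit4=1, bit5=1, bit7=1 (all 1) -> maybe
Op 10: query gnu -> checks bit1=0, bit3=0, bit7=1 (has a 0) -> no
Op 11: query elk -> checks bit4=1, bit5=1, bit7=1 (all 1) -> maybe
Query results in order: no maybe no maybe no maybe no maybe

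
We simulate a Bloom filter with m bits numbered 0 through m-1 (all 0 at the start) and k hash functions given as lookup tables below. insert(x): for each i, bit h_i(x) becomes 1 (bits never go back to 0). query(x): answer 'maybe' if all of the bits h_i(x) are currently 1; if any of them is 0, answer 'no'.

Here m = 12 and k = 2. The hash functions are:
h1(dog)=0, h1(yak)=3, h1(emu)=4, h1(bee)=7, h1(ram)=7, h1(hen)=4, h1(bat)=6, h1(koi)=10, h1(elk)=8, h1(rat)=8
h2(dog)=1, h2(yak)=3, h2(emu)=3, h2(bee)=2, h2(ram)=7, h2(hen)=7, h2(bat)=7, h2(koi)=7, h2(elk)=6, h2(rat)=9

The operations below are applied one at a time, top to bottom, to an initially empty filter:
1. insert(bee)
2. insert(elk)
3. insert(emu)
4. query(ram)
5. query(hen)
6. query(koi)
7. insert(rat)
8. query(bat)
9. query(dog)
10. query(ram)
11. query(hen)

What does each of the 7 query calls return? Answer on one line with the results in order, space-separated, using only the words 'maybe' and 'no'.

Start: bits=000000000000
Op 1: insert bee -> sets bits 2 7 -> bits=001000010000
Op 2: insert elk -> sets bits 6 8 -> bits=001000111000
Op 3: insert emu -> sets bits 3 4 -> bits=001110111000
Op 4: query ram -> checks bit7=1 (all 1) -> maybe
Op 5: query hen -> checks bit4=1, bit7=1 (all 1) -> maybe
Op 6: query koi -> checks bit7=1, bit10=0 (has a 0) -> no
Op 7: insert rat -> sets bits 8 9 -> bits=001110111100
Op 8: query bat -> checks bit6=1, bit7=1 (all 1) -> maybe
Op 9: query dog -> checks bit0=0, bit1=0 (has a 0) -> no
Op 10: query ram -> checks bit7=1 (all 1) -> maybe
Op 11: query hen -> checks bit4=1, bit7=1 (all 1) -> maybe
Query results in order: maybe maybe no maybe no maybe maybe

Answer: maybe maybe no maybe no maybe maybe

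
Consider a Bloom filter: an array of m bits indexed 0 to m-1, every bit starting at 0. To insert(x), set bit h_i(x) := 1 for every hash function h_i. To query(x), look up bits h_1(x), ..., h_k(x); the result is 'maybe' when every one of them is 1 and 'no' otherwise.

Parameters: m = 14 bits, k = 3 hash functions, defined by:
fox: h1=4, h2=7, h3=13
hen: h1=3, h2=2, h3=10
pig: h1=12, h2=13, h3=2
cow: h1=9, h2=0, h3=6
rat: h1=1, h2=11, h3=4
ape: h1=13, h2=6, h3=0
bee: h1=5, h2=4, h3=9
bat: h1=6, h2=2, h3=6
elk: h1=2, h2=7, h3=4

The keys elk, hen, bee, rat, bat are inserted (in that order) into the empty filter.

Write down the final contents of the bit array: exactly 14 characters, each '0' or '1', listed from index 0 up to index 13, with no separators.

Answer: 01111111011100

Derivation:
Start: bits=00000000000000
After insert 'elk': sets bits 2 4 7 -> bits=00101001000000
After insert 'hen': sets bits 2 3 10 -> bits=00111001001000
After insert 'bee': sets bits 4 5 9 -> bits=00111101011000
After insert 'rat': sets bits 1 4 11 -> bits=01111101011100
After insert 'bat': sets bits 2 6 -> bits=01111111011100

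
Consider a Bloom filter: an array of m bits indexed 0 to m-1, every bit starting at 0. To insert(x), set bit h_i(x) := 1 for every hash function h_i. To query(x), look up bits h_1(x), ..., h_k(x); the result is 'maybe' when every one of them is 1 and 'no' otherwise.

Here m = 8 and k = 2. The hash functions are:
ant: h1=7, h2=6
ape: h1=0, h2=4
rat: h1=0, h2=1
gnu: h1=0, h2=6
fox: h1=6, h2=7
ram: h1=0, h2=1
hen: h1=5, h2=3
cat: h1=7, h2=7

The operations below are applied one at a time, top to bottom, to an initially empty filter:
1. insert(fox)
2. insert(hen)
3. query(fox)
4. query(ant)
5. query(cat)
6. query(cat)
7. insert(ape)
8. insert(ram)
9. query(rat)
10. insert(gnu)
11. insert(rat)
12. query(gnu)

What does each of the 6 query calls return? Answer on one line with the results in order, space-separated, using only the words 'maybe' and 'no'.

Answer: maybe maybe maybe maybe maybe maybe

Derivation:
Start: bits=00000000
Op 1: insert fox -> sets bits 6 7 -> bits=00000011
Op 2: insert hen -> sets bits 3 5 -> bits=00010111
Op 3: query fox -> checks bit6=1, bit7=1 (all 1) -> maybe
Op 4: query ant -> checks bit6=1, bit7=1 (all 1) -> maybe
Op 5: query cat -> checks bit7=1 (all 1) -> maybe
Op 6: query cat -> checks bit7=1 (all 1) -> maybe
Op 7: insert ape -> sets bits 0 4 -> bits=10011111
Op 8: insert ram -> sets bits 0 1 -> bits=11011111
Op 9: query rat -> checks bit0=1, bit1=1 (all 1) -> maybe
Op 10: insert gnu -> sets bits 0 6 -> bits=11011111
Op 11: insert rat -> sets bits 0 1 -> bits=11011111
Op 12: query gnu -> checks bit0=1, bit6=1 (all 1) -> maybe
Query results in order: maybe maybe maybe maybe maybe maybe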